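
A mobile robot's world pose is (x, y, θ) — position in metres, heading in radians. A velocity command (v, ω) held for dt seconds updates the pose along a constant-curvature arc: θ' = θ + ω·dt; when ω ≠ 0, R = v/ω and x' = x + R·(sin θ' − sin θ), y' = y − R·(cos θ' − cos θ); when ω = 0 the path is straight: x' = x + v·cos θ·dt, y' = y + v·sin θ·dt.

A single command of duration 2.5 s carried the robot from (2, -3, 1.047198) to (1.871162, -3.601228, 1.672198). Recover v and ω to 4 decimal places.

Δθ = 1.672198 − 1.047198 = 0.625000
ω = Δθ/dt = 0.625000/2.5 = 0.2500
R = −Δy/(cos θ' − cos θ) = -1.0000
v = R·ω = -1.0000·0.2500 = -0.2500

v = -0.2500, ω = 0.2500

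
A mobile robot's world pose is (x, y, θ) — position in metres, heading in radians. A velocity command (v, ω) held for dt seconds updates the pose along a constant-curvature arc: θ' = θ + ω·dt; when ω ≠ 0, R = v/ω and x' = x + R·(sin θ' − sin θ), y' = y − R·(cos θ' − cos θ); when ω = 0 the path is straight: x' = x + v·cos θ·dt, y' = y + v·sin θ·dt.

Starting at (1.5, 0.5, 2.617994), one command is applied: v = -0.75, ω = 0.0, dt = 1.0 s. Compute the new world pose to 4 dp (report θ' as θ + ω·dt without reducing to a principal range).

(2.1495, 0.1250, 2.6180)

θ' = 2.6180 + 0.0·1.0 = 2.6180
ω = 0 → straight: x' = 1.5 + -0.75·cos(2.6180)·1.0 = 2.1495
y' = 0.5 + -0.75·sin(2.6180)·1.0 = 0.1250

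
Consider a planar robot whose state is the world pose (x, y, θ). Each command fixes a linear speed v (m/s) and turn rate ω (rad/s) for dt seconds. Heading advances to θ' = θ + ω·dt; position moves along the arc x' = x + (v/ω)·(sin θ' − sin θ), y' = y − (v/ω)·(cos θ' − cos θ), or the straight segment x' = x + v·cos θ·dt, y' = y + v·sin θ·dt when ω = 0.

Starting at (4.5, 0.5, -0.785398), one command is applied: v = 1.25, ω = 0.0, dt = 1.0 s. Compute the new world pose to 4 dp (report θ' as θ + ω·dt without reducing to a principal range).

(5.3839, -0.3839, -0.7854)

θ' = -0.7854 + 0.0·1.0 = -0.7854
ω = 0 → straight: x' = 4.5 + 1.25·cos(-0.7854)·1.0 = 5.3839
y' = 0.5 + 1.25·sin(-0.7854)·1.0 = -0.3839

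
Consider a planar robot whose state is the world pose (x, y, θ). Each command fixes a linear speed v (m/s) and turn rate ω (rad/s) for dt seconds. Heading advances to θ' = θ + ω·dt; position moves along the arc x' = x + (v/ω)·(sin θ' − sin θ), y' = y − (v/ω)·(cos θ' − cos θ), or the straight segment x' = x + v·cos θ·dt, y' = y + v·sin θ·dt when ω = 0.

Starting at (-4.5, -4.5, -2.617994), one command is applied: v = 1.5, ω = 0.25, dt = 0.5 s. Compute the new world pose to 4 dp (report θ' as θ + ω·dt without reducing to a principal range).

(-5.1244, -4.9146, -2.4930)

θ' = -2.6180 + 0.25·0.5 = -2.4930
R = v/ω = 1.5/0.25 = 6.0000
x' = -4.5 + 6.0000·(sin -2.4930 − sin -2.6180) = -5.1244
y' = -4.5 − 6.0000·(cos -2.4930 − cos -2.6180) = -4.9146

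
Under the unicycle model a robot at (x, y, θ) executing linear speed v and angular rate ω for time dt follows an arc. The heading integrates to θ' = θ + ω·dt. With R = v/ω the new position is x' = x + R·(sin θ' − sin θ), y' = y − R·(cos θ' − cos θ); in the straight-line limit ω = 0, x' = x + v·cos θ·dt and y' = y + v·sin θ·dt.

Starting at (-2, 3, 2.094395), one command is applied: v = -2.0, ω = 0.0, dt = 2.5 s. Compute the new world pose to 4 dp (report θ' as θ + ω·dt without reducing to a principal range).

(0.5000, -1.3301, 2.0944)

θ' = 2.0944 + 0.0·2.5 = 2.0944
ω = 0 → straight: x' = -2 + -2.0·cos(2.0944)·2.5 = 0.5000
y' = 3 + -2.0·sin(2.0944)·2.5 = -1.3301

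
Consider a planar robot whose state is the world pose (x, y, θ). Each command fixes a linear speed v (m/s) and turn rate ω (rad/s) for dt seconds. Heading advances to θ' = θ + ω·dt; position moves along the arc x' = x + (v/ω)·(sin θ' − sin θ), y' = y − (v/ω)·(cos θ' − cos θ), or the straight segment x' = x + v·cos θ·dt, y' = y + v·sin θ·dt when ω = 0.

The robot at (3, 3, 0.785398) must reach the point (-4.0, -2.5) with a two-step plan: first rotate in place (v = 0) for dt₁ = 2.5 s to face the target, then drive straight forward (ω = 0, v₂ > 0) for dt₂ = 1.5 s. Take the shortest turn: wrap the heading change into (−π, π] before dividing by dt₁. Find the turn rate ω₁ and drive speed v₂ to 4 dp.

heading to target = atan2(-2.5−3, -4−3) = -2.4756
Δθ = wrap(-2.4756 − 0.7854) = 3.0222; ω₁ = Δθ/dt₁ = 1.2089
distance = √((-4−3)² + (-2.5−3)²) = 8.9022; v₂ = distance/dt₂ = 5.9348

ω₁ = 1.2089, v₂ = 5.9348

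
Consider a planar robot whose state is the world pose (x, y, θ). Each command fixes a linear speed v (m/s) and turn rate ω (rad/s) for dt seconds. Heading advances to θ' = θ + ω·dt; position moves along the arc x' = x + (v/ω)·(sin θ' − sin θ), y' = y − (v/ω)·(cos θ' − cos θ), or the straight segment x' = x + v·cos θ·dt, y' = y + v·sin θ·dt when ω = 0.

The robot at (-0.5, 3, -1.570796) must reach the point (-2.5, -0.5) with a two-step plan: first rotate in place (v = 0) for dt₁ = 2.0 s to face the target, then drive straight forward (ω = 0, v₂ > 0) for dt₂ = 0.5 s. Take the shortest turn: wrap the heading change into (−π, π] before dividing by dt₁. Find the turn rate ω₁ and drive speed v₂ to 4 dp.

ω₁ = -0.2596, v₂ = 8.0623

heading to target = atan2(-0.5−3, -2.5−-0.5) = -2.0899
Δθ = wrap(-2.0899 − -1.5708) = -0.5191; ω₁ = Δθ/dt₁ = -0.2596
distance = √((-2.5−-0.5)² + (-0.5−3)²) = 4.0311; v₂ = distance/dt₂ = 8.0623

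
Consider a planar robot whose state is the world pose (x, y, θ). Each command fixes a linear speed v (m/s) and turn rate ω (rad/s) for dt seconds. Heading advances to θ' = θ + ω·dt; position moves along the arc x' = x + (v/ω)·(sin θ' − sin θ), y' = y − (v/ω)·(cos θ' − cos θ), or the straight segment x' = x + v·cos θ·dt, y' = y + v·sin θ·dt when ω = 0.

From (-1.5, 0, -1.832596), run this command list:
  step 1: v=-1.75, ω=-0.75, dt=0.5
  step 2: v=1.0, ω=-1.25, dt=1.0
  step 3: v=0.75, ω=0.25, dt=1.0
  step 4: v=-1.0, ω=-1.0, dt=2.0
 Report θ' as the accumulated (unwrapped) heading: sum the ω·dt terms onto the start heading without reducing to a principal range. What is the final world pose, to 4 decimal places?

(-1.9345, -0.8322, -5.2076)

step 1: θ'=-2.2076 (R=2.3333) → pose (-1.1222, 0.7835, -2.2076)
step 2: θ'=-3.4576 (R=-0.8000) → pose (-2.0140, 0.4989, -3.4576)
step 3: θ'=-3.2076 (R=3.0000) → pose (-2.7484, 0.6409, -3.2076)
step 4: θ'=-5.2076 (R=1.0000) → pose (-1.9345, -0.8322, -5.2076)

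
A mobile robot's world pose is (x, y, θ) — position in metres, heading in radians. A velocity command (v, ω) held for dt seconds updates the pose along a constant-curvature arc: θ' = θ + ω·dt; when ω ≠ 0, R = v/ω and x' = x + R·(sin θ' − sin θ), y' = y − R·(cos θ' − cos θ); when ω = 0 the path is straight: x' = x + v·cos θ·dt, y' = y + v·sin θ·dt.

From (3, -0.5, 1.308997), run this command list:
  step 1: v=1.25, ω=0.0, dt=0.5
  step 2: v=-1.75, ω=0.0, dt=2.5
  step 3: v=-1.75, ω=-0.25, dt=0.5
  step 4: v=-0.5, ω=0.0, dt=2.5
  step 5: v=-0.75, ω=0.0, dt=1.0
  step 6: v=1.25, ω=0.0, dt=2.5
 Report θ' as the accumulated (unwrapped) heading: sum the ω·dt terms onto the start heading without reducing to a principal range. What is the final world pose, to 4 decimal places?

(2.1752, -3.9092, 1.1840)

step 1: θ'=1.3090 (straight) → pose (3.1618, 0.1037, 1.3090)
step 2: θ'=1.3090 (straight) → pose (2.0294, -4.1222, 1.3090)
step 3: θ'=1.1840 (R=7.0000) → pose (1.7508, -4.9511, 1.1840)
step 4: θ'=1.1840 (straight) → pose (1.2793, -6.1087, 1.1840)
step 5: θ'=1.1840 (straight) → pose (0.9963, -6.8033, 1.1840)
step 6: θ'=1.1840 (straight) → pose (2.1752, -3.9092, 1.1840)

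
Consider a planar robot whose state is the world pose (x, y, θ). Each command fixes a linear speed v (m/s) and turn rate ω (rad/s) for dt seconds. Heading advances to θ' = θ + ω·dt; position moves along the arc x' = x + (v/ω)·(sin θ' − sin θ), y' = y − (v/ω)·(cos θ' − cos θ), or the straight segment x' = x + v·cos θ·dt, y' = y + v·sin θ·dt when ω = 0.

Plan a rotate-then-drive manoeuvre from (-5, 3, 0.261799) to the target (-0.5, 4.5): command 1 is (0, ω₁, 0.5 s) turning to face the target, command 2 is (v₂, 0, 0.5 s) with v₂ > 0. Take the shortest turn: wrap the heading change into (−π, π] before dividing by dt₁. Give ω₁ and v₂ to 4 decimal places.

ω₁ = 0.1199, v₂ = 9.4868

heading to target = atan2(4.5−3, -0.5−-5) = 0.3218
Δθ = wrap(0.3218 − 0.2618) = 0.0600; ω₁ = Δθ/dt₁ = 0.1199
distance = √((-0.5−-5)² + (4.5−3)²) = 4.7434; v₂ = distance/dt₂ = 9.4868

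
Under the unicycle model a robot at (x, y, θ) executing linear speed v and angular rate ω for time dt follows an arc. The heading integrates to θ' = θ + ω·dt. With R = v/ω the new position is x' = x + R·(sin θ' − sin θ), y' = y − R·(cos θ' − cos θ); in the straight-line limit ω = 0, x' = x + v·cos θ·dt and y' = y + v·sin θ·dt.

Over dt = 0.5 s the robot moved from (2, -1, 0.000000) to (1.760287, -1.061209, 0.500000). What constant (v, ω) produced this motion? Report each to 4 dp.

v = -0.5000, ω = 1.0000

Δθ = 0.500000 − 0.000000 = 0.500000
ω = Δθ/dt = 0.500000/0.5 = 1.0000
R = Δx/(sin θ' − sin θ) = -0.5000
v = R·ω = -0.5000·1.0000 = -0.5000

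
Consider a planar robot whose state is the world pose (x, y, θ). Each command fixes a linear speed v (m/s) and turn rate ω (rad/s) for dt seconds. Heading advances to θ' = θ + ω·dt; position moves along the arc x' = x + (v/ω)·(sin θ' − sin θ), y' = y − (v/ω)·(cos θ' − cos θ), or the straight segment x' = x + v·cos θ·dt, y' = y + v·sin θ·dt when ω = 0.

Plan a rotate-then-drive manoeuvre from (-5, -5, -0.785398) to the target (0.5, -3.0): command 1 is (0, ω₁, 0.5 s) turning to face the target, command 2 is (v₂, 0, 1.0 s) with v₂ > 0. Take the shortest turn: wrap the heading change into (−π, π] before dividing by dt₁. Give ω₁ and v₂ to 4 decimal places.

ω₁ = 2.2683, v₂ = 5.8523

heading to target = atan2(-3−-5, 0.5−-5) = 0.3488
Δθ = wrap(0.3488 − -0.7854) = 1.1342; ω₁ = Δθ/dt₁ = 2.2683
distance = √((0.5−-5)² + (-3−-5)²) = 5.8523; v₂ = distance/dt₂ = 5.8523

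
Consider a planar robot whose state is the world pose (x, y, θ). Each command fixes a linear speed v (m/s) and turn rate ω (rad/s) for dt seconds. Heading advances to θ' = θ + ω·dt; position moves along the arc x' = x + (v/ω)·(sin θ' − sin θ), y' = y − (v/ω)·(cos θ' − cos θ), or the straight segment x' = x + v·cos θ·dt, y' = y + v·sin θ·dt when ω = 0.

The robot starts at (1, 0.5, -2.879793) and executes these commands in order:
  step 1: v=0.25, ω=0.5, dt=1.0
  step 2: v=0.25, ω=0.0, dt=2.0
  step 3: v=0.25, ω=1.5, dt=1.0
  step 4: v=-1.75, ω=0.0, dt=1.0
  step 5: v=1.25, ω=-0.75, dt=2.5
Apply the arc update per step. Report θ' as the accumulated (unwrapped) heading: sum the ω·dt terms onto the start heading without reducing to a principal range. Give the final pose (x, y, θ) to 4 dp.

(-1.3618, -1.4503, -2.7548)

step 1: θ'=-2.3798 (R=0.5000) → pose (0.7843, 0.3788, -2.3798)
step 2: θ'=-2.3798 (straight) → pose (0.4225, 0.0337, -2.3798)
step 3: θ'=-0.8798 (R=0.1667) → pose (0.4091, -0.1931, -0.8798)
step 4: θ'=-0.8798 (straight) → pose (-0.7062, 1.1555, -0.8798)
step 5: θ'=-2.7548 (R=-1.6667) → pose (-1.3618, -1.4503, -2.7548)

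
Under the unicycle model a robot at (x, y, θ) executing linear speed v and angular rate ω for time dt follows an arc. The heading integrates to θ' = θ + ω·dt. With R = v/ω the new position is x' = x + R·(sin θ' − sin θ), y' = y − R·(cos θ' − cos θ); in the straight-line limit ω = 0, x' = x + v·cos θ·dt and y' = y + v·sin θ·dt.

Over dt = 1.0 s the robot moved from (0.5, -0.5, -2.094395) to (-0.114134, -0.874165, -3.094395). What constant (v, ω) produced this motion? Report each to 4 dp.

v = 0.7500, ω = -1.0000

Δθ = -3.094395 − -2.094395 = -1.000000
ω = Δθ/dt = -1.000000/1.0 = -1.0000
R = Δx/(sin θ' − sin θ) = -0.7500
v = R·ω = -0.7500·-1.0000 = 0.7500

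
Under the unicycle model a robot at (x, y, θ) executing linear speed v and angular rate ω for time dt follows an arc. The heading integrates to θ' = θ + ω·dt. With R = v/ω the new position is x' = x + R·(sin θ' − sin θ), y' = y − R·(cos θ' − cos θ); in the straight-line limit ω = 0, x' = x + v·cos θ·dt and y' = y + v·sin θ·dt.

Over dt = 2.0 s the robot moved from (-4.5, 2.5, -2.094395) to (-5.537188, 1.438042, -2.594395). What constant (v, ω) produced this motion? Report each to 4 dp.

v = 0.7500, ω = -0.2500

Δθ = -2.594395 − -2.094395 = -0.500000
ω = Δθ/dt = -0.500000/2.0 = -0.2500
R = −Δy/(cos θ' − cos θ) = -3.0000
v = R·ω = -3.0000·-0.2500 = 0.7500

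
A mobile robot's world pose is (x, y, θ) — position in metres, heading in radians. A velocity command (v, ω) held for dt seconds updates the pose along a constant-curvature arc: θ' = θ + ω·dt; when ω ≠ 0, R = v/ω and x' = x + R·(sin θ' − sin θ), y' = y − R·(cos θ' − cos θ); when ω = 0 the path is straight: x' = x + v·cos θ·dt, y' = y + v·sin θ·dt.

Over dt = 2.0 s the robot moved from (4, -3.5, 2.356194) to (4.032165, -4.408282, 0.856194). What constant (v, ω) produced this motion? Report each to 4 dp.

Δθ = 0.856194 − 2.356194 = -1.500000
ω = Δθ/dt = -1.500000/2.0 = -0.7500
R = −Δy/(cos θ' − cos θ) = 0.6667
v = R·ω = 0.6667·-0.7500 = -0.5000

v = -0.5000, ω = -0.7500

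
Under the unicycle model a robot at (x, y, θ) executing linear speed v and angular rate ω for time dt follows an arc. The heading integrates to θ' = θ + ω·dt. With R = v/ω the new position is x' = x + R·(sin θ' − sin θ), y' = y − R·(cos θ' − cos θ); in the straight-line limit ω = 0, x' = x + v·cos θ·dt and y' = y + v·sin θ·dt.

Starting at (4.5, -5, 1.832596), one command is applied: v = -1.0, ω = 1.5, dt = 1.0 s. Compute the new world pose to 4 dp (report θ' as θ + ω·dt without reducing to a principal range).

(5.2705, -5.4820, 3.3326)

θ' = 1.8326 + 1.5·1.0 = 3.3326
R = v/ω = -1.0/1.5 = -0.6667
x' = 4.5 + -0.6667·(sin 3.3326 − sin 1.8326) = 5.2705
y' = -5 − -0.6667·(cos 3.3326 − cos 1.8326) = -5.4820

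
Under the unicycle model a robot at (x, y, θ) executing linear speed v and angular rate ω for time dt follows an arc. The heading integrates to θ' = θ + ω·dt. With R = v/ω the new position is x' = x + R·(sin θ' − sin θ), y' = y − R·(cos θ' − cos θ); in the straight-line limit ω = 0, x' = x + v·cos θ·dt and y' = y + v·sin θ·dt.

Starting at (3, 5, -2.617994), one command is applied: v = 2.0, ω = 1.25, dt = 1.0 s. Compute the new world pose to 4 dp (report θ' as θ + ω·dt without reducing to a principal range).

(2.2328, 3.2921, -1.3680)

θ' = -2.6180 + 1.25·1.0 = -1.3680
R = v/ω = 2.0/1.25 = 1.6000
x' = 3 + 1.6000·(sin -1.3680 − sin -2.6180) = 2.2328
y' = 5 − 1.6000·(cos -1.3680 − cos -2.6180) = 3.2921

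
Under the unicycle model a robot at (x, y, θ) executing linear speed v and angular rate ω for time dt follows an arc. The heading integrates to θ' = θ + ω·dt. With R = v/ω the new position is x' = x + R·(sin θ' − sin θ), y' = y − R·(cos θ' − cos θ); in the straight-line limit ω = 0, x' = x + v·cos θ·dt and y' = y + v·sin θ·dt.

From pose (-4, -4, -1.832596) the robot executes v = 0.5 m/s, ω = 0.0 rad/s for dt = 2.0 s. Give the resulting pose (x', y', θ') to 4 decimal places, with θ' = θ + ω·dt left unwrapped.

θ' = -1.8326 + 0.0·2.0 = -1.8326
ω = 0 → straight: x' = -4 + 0.5·cos(-1.8326)·2.0 = -4.2588
y' = -4 + 0.5·sin(-1.8326)·2.0 = -4.9659

(-4.2588, -4.9659, -1.8326)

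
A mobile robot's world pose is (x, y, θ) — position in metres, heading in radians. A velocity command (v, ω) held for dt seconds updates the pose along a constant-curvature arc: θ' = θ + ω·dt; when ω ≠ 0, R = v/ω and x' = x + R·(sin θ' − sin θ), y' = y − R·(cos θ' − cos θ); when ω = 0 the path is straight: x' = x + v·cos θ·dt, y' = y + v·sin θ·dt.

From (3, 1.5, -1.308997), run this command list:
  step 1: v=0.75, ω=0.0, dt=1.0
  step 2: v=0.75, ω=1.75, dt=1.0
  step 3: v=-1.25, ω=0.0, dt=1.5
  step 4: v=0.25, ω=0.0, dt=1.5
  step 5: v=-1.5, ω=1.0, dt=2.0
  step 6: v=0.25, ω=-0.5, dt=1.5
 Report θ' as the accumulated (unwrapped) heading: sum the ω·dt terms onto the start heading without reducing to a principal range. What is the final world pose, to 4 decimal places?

step 1: θ'=-1.3090 (straight) → pose (3.1941, 0.7756, -1.3090)
step 2: θ'=0.4410 (R=0.4286) → pose (3.7910, 0.4989, 0.4410)
step 3: θ'=0.4410 (straight) → pose (2.0954, -0.3014, 0.4410)
step 4: θ'=0.4410 (straight) → pose (2.4345, -0.1414, 0.4410)
step 5: θ'=2.4410 (R=-1.5000) → pose (2.1078, -2.6445, 2.4410)
step 6: θ'=1.6910 (R=-0.5000) → pose (1.9337, -2.3223, 1.6910)

(1.9337, -2.3223, 1.6910)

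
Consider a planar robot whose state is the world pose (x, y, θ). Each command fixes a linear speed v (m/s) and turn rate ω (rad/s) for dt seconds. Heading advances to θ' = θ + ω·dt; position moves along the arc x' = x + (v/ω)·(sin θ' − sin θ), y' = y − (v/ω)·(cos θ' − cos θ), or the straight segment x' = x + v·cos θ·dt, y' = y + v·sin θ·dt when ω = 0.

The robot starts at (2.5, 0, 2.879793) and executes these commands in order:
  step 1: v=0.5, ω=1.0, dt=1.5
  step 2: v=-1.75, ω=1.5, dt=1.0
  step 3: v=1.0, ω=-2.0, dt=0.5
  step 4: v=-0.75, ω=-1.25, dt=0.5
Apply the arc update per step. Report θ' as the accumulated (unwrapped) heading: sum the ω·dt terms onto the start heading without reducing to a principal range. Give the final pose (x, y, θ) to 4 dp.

step 1: θ'=4.3798 (R=0.5000) → pose (1.8980, -0.3197, 4.3798)
step 2: θ'=5.8798 (R=-1.1667) → pose (1.2532, 1.1342, 5.8798)
step 3: θ'=4.8798 (R=-0.5000) → pose (1.5500, 0.7577, 4.8798)
step 4: θ'=4.2548 (R=0.6000) → pose (1.6033, 1.1227, 4.2548)

(1.6033, 1.1227, 4.2548)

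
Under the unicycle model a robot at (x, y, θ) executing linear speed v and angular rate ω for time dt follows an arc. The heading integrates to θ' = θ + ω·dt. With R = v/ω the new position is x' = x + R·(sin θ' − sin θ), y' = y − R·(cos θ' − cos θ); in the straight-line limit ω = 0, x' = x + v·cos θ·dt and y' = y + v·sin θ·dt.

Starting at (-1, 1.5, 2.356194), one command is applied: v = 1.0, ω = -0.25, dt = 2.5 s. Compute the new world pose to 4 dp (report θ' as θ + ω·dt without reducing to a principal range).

θ' = 2.3562 + -0.25·2.5 = 1.7312
R = v/ω = 1.0/-0.25 = -4.0000
x' = -1 + -4.0000·(sin 1.7312 − sin 2.3562) = -2.1202
y' = 1.5 − -4.0000·(cos 1.7312 − cos 2.3562) = 3.6896

(-2.1202, 3.6896, 1.7312)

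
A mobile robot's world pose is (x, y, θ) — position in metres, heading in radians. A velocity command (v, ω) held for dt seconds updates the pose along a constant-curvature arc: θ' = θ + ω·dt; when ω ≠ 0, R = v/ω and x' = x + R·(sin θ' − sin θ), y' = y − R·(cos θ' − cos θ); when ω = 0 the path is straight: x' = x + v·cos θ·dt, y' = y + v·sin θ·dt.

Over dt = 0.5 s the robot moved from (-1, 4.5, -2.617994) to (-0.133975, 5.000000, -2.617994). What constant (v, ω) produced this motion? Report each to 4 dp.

Δθ = -2.617994 − -2.617994 = 0.000000
ω = Δθ/dt = 0.000000/0.5 = 0.0000
ω = 0 → v = (Δx·cos θ + Δy·sin θ)/dt = -2.0000

v = -2.0000, ω = 0.0000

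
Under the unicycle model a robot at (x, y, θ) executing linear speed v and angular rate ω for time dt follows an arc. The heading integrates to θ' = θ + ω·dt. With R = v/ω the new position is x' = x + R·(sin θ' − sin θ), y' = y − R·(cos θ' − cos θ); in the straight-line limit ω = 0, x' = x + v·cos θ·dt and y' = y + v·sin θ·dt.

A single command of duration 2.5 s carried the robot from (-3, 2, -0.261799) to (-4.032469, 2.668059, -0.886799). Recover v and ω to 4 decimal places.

v = -0.5000, ω = -0.2500

Δθ = -0.886799 − -0.261799 = -0.625000
ω = Δθ/dt = -0.625000/2.5 = -0.2500
R = Δx/(sin θ' − sin θ) = 2.0000
v = R·ω = 2.0000·-0.2500 = -0.5000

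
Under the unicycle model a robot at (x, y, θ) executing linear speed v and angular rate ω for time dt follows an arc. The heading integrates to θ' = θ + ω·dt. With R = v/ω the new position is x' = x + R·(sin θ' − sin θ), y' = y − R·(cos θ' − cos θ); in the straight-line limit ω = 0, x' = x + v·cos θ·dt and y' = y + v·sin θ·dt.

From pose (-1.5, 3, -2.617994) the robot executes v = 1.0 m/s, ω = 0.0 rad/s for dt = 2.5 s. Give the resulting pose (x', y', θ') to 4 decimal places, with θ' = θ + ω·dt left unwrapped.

θ' = -2.6180 + 0.0·2.5 = -2.6180
ω = 0 → straight: x' = -1.5 + 1.0·cos(-2.6180)·2.5 = -3.6651
y' = 3 + 1.0·sin(-2.6180)·2.5 = 1.7500

(-3.6651, 1.7500, -2.6180)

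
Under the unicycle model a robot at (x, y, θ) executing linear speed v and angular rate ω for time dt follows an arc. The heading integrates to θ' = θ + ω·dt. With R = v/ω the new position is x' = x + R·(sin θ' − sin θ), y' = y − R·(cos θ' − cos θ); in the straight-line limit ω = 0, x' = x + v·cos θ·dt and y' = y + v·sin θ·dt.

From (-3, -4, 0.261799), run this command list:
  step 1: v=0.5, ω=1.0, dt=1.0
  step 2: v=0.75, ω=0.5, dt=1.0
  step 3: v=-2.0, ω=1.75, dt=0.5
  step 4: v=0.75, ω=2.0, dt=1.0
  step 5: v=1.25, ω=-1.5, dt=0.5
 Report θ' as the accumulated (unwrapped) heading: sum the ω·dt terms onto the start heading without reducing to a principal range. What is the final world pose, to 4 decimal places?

(-2.8611, -4.5610, 3.8868)

step 1: θ'=1.2618 (R=0.5000) → pose (-2.6531, -3.6691, 1.2618)
step 2: θ'=1.7618 (R=1.5000) → pose (-2.6093, -2.9282, 1.7618)
step 3: θ'=2.6368 (R=-1.1429) → pose (-2.0400, -3.7115, 2.6368)
step 4: θ'=4.6368 (R=0.3750) → pose (-2.5953, -4.0114, 4.6368)
step 5: θ'=3.8868 (R=-0.8333) → pose (-2.8611, -4.5610, 3.8868)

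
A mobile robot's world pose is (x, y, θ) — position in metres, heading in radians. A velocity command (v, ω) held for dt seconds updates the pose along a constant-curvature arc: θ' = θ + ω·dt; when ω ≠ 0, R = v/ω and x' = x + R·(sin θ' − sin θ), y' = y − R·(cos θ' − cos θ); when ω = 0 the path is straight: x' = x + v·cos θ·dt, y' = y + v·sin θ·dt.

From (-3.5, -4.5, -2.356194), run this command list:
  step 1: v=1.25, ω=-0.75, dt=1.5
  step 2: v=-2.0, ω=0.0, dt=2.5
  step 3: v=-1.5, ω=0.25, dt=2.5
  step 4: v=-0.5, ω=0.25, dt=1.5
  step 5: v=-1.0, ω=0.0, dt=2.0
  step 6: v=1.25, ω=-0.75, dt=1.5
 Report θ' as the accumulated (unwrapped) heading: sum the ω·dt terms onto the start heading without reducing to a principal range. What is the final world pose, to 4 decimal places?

step 1: θ'=-3.4812 (R=-1.6667) → pose (-5.2337, -4.8930, -3.4812)
step 2: θ'=-3.4812 (straight) → pose (-0.5193, -6.5585, -3.4812)
step 3: θ'=-2.8562 (R=-6.0000) → pose (3.1686, -6.6585, -2.8562)
step 4: θ'=-2.4812 (R=-2.0000) → pose (3.8324, -6.3189, -2.4812)
step 5: θ'=-2.4812 (straight) → pose (5.4119, -5.0920, -2.4812)
step 6: θ'=-3.6062 (R=-1.6667) → pose (3.6428, -5.2658, -3.6062)

(3.6428, -5.2658, -3.6062)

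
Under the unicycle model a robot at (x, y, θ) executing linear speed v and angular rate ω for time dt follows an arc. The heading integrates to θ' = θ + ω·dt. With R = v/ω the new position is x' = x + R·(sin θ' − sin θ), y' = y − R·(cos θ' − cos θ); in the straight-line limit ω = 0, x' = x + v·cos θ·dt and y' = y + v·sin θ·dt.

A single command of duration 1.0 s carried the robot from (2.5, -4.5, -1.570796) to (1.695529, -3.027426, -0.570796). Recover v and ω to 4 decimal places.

Δθ = -0.570796 − -1.570796 = 1.000000
ω = Δθ/dt = 1.000000/1.0 = 1.0000
R = −Δy/(cos θ' − cos θ) = -1.7500
v = R·ω = -1.7500·1.0000 = -1.7500

v = -1.7500, ω = 1.0000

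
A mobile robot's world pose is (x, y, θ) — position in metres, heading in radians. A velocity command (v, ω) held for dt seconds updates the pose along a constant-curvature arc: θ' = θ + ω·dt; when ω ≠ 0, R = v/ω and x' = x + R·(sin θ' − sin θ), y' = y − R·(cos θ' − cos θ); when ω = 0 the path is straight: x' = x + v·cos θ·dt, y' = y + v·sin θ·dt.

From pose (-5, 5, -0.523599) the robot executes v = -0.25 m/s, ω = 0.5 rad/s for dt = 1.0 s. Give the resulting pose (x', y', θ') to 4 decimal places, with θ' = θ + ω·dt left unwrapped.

θ' = -0.5236 + 0.5·1.0 = -0.0236
R = v/ω = -0.25/0.5 = -0.5000
x' = -5 + -0.5000·(sin -0.0236 − sin -0.5236) = -5.2382
y' = 5 − -0.5000·(cos -0.0236 − cos -0.5236) = 5.0668

(-5.2382, 5.0668, -0.0236)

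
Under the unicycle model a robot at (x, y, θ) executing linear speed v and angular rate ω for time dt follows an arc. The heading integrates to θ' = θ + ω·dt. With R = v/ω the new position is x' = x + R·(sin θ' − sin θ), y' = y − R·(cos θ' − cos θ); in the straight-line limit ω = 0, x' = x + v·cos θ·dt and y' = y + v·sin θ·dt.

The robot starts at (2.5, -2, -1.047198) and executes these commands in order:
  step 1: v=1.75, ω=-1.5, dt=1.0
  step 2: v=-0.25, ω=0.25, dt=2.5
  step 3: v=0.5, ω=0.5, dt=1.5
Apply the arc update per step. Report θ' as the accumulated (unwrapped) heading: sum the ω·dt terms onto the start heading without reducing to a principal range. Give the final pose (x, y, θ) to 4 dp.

step 1: θ'=-2.5472 (R=-1.1667) → pose (2.1430, -3.5499, -2.5472)
step 2: θ'=-1.9222 (R=-1.0000) → pose (2.5219, -3.0656, -1.9222)
step 3: θ'=-1.1722 (R=1.0000) → pose (2.5391, -3.7980, -1.1722)

(2.5391, -3.7980, -1.1722)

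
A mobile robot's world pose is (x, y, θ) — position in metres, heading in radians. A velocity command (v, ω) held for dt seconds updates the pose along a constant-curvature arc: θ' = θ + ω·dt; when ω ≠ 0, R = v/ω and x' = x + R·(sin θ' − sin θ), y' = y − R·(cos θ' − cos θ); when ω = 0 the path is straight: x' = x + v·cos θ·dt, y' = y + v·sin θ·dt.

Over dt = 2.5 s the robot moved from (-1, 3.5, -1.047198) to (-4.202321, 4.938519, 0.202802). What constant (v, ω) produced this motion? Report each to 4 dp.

Δθ = 0.202802 − -1.047198 = 1.250000
ω = Δθ/dt = 1.250000/2.5 = 0.5000
R = Δx/(sin θ' − sin θ) = -3.0000
v = R·ω = -3.0000·0.5000 = -1.5000

v = -1.5000, ω = 0.5000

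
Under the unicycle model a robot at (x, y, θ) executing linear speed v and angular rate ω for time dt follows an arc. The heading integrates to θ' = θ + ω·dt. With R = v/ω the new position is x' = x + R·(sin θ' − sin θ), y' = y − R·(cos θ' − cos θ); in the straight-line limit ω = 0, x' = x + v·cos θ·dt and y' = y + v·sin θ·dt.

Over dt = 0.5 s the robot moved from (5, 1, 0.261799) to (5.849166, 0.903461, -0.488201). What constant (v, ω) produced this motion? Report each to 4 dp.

Δθ = -0.488201 − 0.261799 = -0.750000
ω = Δθ/dt = -0.750000/0.5 = -1.5000
R = Δx/(sin θ' − sin θ) = -1.1667
v = R·ω = -1.1667·-1.5000 = 1.7500

v = 1.7500, ω = -1.5000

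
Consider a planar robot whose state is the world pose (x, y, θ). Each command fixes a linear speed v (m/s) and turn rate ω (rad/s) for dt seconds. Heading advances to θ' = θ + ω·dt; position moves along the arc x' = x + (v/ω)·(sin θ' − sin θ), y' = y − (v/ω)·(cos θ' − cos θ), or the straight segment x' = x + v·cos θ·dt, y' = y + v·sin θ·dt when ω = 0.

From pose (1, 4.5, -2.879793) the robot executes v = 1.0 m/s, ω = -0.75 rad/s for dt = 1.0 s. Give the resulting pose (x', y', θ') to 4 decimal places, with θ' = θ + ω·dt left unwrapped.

(0.0295, 4.6103, -3.6298)

θ' = -2.8798 + -0.75·1.0 = -3.6298
R = v/ω = 1.0/-0.75 = -1.3333
x' = 1 + -1.3333·(sin -3.6298 − sin -2.8798) = 0.0295
y' = 4.5 − -1.3333·(cos -3.6298 − cos -2.8798) = 4.6103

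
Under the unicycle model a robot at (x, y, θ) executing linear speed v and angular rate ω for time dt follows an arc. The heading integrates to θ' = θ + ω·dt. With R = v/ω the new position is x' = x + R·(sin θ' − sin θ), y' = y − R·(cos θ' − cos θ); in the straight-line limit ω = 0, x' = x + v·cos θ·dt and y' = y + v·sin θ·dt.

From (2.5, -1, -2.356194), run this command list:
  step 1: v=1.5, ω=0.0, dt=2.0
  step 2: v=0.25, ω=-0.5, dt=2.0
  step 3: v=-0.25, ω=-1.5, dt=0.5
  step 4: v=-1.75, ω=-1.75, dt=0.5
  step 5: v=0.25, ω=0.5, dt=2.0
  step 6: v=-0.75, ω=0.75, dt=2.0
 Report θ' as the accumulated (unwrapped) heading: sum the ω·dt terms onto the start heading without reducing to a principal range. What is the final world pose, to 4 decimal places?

step 1: θ'=-2.3562 (straight) → pose (0.3787, -3.1213, -2.3562)
step 2: θ'=-3.3562 (R=-0.5000) → pose (-0.0814, -3.2563, -3.3562)
step 3: θ'=-4.1062 (R=0.1667) → pose (0.0201, -3.3242, -4.1062)
step 4: θ'=-4.9812 (R=1.0000) → pose (0.1624, -4.1595, -4.9812)
step 5: θ'=-3.9812 (R=0.5000) → pose (0.0525, -3.6928, -3.9812)
step 6: θ'=-2.4812 (R=-1.0000) → pose (1.4103, -3.8148, -2.4812)

(1.4103, -3.8148, -2.4812)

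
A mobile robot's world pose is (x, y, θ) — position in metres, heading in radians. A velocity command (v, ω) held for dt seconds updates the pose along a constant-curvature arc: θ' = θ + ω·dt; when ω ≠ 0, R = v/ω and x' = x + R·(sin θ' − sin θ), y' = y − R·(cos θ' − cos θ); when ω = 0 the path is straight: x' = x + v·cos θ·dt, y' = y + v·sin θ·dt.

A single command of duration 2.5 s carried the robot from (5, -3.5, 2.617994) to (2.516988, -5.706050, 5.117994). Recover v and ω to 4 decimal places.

Δθ = 5.117994 − 2.617994 = 2.500000
ω = Δθ/dt = 2.500000/2.5 = 1.0000
R = Δx/(sin θ' − sin θ) = 1.7500
v = R·ω = 1.7500·1.0000 = 1.7500

v = 1.7500, ω = 1.0000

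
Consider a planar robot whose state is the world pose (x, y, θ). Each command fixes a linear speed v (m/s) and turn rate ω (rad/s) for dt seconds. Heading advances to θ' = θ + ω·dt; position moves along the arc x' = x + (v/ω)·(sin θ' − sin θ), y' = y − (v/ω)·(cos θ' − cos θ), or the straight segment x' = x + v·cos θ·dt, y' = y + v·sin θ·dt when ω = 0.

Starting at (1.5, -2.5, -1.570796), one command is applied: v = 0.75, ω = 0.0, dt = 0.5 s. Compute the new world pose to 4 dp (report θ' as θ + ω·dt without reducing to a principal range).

θ' = -1.5708 + 0.0·0.5 = -1.5708
ω = 0 → straight: x' = 1.5 + 0.75·cos(-1.5708)·0.5 = 1.5000
y' = -2.5 + 0.75·sin(-1.5708)·0.5 = -2.8750

(1.5000, -2.8750, -1.5708)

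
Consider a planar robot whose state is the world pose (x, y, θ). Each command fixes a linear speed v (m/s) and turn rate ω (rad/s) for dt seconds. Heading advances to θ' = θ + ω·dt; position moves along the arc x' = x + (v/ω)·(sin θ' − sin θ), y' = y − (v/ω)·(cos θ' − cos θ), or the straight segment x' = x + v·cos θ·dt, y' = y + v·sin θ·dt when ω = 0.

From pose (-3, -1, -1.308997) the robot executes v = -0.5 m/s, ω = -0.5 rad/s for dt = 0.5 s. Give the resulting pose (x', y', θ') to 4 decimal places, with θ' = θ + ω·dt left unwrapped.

θ' = -1.3090 + -0.5·0.5 = -1.5590
R = v/ω = -0.5/-0.5 = 1.0000
x' = -3 + 1.0000·(sin -1.5590 − sin -1.3090) = -3.0340
y' = -1 − 1.0000·(cos -1.5590 − cos -1.3090) = -0.7530

(-3.0340, -0.7530, -1.5590)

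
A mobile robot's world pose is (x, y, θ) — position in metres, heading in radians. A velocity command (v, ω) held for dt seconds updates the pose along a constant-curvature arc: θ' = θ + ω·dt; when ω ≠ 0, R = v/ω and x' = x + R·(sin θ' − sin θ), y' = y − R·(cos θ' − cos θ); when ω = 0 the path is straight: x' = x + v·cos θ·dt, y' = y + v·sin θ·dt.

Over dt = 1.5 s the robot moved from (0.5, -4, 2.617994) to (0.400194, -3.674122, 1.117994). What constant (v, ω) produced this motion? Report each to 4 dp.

Δθ = 1.117994 − 2.617994 = -1.500000
ω = Δθ/dt = -1.500000/1.5 = -1.0000
R = −Δy/(cos θ' − cos θ) = -0.2500
v = R·ω = -0.2500·-1.0000 = 0.2500

v = 0.2500, ω = -1.0000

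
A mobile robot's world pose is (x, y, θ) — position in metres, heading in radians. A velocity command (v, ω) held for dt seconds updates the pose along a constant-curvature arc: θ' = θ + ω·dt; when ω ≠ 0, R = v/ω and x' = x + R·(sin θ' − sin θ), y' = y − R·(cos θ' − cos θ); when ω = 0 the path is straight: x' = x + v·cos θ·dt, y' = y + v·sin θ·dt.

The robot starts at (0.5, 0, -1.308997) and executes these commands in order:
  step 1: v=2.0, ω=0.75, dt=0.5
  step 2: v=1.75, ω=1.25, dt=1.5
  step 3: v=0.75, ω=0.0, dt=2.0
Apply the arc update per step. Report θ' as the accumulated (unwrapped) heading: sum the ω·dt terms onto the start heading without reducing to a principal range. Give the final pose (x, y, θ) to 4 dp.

(4.0723, 0.3246, 0.9410)

step 1: θ'=-0.9340 (R=2.6667) → pose (0.9318, -0.8955, -0.9340)
step 2: θ'=0.9410 (R=1.4000) → pose (3.1888, -0.8876, 0.9410)
step 3: θ'=0.9410 (straight) → pose (4.0723, 0.3246, 0.9410)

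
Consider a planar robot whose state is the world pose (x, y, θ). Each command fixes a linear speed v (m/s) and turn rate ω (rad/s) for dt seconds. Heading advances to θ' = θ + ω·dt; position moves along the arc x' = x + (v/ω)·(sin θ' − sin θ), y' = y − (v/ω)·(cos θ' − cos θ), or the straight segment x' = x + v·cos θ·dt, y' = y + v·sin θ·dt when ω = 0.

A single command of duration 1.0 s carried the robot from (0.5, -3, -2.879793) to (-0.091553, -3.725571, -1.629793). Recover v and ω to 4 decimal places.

Δθ = -1.629793 − -2.879793 = 1.250000
ω = Δθ/dt = 1.250000/1.0 = 1.2500
R = −Δy/(cos θ' − cos θ) = 0.8000
v = R·ω = 0.8000·1.2500 = 1.0000

v = 1.0000, ω = 1.2500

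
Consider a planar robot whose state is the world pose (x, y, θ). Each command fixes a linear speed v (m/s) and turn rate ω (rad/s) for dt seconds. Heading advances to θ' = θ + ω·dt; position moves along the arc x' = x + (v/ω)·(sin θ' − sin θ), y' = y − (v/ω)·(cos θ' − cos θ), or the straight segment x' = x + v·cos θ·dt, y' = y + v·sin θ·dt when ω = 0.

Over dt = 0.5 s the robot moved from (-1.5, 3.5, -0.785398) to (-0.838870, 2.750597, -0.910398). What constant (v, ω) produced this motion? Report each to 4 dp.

v = 2.0000, ω = -0.2500

Δθ = -0.910398 − -0.785398 = -0.125000
ω = Δθ/dt = -0.125000/0.5 = -0.2500
R = −Δy/(cos θ' − cos θ) = -8.0000
v = R·ω = -8.0000·-0.2500 = 2.0000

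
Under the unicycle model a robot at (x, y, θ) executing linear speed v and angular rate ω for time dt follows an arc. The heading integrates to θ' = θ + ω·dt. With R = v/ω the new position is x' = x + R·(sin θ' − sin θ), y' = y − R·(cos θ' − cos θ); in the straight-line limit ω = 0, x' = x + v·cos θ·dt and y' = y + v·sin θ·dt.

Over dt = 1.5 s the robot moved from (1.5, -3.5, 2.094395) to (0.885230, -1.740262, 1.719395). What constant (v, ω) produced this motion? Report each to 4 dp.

v = 1.2500, ω = -0.2500

Δθ = 1.719395 − 2.094395 = -0.375000
ω = Δθ/dt = -0.375000/1.5 = -0.2500
R = −Δy/(cos θ' − cos θ) = -5.0000
v = R·ω = -5.0000·-0.2500 = 1.2500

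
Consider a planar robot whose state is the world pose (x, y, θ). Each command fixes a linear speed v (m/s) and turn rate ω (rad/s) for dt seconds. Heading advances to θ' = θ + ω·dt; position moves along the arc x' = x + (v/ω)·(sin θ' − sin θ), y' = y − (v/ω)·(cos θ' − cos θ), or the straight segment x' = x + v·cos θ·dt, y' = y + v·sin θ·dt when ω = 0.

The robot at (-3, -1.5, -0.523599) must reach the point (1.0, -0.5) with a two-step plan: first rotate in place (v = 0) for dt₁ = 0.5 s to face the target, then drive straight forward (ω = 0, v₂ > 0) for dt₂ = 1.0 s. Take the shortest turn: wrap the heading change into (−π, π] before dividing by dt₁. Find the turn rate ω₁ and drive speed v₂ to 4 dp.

ω₁ = 1.5372, v₂ = 4.1231

heading to target = atan2(-0.5−-1.5, 1−-3) = 0.2450
Δθ = wrap(0.2450 − -0.5236) = 0.7686; ω₁ = Δθ/dt₁ = 1.5372
distance = √((1−-3)² + (-0.5−-1.5)²) = 4.1231; v₂ = distance/dt₂ = 4.1231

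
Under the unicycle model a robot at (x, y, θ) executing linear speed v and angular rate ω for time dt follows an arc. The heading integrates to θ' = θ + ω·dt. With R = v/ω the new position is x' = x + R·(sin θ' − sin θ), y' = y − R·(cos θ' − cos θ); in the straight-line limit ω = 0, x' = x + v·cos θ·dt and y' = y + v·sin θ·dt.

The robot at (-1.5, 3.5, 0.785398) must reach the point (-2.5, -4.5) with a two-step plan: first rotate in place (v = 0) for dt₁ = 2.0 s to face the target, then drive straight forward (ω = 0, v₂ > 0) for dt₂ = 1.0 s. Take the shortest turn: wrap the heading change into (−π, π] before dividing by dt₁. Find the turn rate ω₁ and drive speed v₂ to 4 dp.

ω₁ = -1.2403, v₂ = 8.0623

heading to target = atan2(-4.5−3.5, -2.5−-1.5) = -1.6952
Δθ = wrap(-1.6952 − 0.7854) = -2.4805; ω₁ = Δθ/dt₁ = -1.2403
distance = √((-2.5−-1.5)² + (-4.5−3.5)²) = 8.0623; v₂ = distance/dt₂ = 8.0623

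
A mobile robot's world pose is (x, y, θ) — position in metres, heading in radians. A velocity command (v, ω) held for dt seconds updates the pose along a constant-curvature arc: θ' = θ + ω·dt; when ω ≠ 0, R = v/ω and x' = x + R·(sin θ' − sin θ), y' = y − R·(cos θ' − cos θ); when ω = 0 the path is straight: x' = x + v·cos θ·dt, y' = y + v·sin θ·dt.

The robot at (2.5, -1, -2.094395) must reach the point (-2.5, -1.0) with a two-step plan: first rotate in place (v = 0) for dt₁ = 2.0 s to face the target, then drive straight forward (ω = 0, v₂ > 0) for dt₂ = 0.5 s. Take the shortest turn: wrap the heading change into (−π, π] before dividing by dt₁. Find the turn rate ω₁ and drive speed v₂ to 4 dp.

heading to target = atan2(-1−-1, -2.5−2.5) = 3.1416
Δθ = wrap(3.1416 − -2.0944) = -1.0472; ω₁ = Δθ/dt₁ = -0.5236
distance = √((-2.5−2.5)² + (-1−-1)²) = 5.0000; v₂ = distance/dt₂ = 10.0000

ω₁ = -0.5236, v₂ = 10.0000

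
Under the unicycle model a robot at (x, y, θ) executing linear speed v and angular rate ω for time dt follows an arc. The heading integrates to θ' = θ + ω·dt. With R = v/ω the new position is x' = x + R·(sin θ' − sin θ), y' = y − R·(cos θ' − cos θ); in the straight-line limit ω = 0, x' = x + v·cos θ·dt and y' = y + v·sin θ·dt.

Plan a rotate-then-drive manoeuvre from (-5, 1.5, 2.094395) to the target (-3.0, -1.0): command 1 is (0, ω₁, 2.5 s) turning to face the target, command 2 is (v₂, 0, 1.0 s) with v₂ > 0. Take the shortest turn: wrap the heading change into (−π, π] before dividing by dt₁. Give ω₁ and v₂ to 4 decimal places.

heading to target = atan2(-1−1.5, -3−-5) = -0.8961
Δθ = wrap(-0.8961 − 2.0944) = -2.9905; ω₁ = Δθ/dt₁ = -1.1962
distance = √((-3−-5)² + (-1−1.5)²) = 3.2016; v₂ = distance/dt₂ = 3.2016

ω₁ = -1.1962, v₂ = 3.2016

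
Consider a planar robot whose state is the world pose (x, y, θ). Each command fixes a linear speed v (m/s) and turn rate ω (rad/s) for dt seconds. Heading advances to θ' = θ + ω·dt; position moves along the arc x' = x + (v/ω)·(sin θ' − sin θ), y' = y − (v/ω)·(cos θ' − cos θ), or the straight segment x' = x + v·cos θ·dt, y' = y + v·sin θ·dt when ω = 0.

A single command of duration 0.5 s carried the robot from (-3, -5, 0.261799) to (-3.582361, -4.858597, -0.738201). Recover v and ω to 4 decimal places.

v = -1.2500, ω = -2.0000

Δθ = -0.738201 − 0.261799 = -1.000000
ω = Δθ/dt = -1.000000/0.5 = -2.0000
R = Δx/(sin θ' − sin θ) = 0.6250
v = R·ω = 0.6250·-2.0000 = -1.2500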